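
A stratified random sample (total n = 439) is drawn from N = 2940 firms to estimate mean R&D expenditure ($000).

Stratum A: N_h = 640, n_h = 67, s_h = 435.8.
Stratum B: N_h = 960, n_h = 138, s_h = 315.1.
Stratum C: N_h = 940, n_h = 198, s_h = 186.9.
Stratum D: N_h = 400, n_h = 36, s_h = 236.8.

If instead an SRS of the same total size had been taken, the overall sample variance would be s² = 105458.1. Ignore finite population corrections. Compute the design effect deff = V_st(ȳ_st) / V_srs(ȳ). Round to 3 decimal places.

V̂(ȳ_st) = Σ W_h² s_h²/n_h, with W_h = N_h/N and N = 2940:
  stratum A: (640/2940)²·435.8²/67 = 134.328
  stratum B: (960/2940)²·315.1²/138 = 76.7124
  stratum C: (940/2940)²·186.9²/198 = 18.0349
  stratum D: (400/2940)²·236.8²/36 = 28.8328
V_st = 257.908
V_srs = s²/n = 105458.1/439 = 240.223
deff = V_st / V_srs = 257.908/240.223 = 1.0736

deff ≈ 1.074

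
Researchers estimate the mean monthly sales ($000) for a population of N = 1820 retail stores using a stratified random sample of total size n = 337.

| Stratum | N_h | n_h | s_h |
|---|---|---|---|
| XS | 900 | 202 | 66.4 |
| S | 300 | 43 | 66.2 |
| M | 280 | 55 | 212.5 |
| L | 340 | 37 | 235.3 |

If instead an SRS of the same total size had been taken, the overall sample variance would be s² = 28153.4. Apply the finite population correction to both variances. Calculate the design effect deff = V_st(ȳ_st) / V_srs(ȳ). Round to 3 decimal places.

V̂(ȳ_st) = Σ W_h² (1 − n_h/N_h) s_h²/n_h, with W_h = N_h/N and N = 1820:
  stratum XS: (900/1820)²·(1 − 202/900)·66.4²/202 = 4.13942
  stratum S: (300/1820)²·(1 − 43/300)·66.2²/43 = 2.37224
  stratum M: (280/1820)²·(1 − 55/280)·212.5²/55 = 15.6154
  stratum L: (340/1820)²·(1 − 37/340)·235.3²/37 = 46.5394
V_st = 68.6665
V_srs = (1 − 337/1820)·28153.4/337 = 68.0723
deff = V_st / V_srs = 68.6665/68.0723 = 1.0087

deff ≈ 1.009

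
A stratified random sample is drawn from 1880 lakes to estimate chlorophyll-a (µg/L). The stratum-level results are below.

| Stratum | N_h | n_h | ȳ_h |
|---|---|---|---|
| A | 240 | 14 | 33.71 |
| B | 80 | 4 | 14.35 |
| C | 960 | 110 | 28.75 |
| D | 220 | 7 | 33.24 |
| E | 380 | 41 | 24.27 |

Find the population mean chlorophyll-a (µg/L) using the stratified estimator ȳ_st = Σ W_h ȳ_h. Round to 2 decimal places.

N = Σ N_h = 1880. Stratum weights W_h = N_h/N.
ȳ_st = (240·33.71 + 80·14.35 + 960·28.75 + 220·33.24 + 380·24.27) / 1880 = 28.3903

ȳ_st ≈ 28.39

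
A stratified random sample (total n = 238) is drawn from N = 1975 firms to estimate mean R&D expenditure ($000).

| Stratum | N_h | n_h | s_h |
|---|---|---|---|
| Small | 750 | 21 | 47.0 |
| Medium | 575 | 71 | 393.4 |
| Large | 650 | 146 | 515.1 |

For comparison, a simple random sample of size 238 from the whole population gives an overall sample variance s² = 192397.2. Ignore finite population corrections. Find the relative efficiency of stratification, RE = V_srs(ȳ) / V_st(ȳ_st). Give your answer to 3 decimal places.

RE ≈ 2.037

V̂(ȳ_st) = Σ W_h² s_h²/n_h, with W_h = N_h/N and N = 1975:
  stratum Small: (750/1975)²·47.0²/21 = 15.1693
  stratum Medium: (575/1975)²·393.4²/71 = 184.762
  stratum Large: (650/1975)²·515.1²/146 = 196.844
V_st = 396.775
V_srs = s²/n = 192397.2/238 = 808.392
Relative efficiency = V_srs / V_st = 808.392/396.775 = 2.0374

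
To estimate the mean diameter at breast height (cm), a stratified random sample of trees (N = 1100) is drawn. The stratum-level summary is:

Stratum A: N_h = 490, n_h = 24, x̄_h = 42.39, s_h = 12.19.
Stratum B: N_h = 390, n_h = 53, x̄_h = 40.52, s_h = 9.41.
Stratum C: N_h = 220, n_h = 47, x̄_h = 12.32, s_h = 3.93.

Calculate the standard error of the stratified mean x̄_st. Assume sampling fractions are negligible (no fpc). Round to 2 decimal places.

V̂(x̄_st) = Σ W_h² s_h²/n_h, with W_h = N_h/N and N = 1100:
  stratum A: (490/1100)²·12.19²/24 = 1.22858
  stratum B: (390/1100)²·9.41²/53 = 0.210014
  stratum C: (220/1100)²·3.93²/47 = 0.0131446
V̂(x̄_st) = 1.45174
SE(x̄_st) = √1.45174 = 1.20488

SE(x̄_st) ≈ 1.20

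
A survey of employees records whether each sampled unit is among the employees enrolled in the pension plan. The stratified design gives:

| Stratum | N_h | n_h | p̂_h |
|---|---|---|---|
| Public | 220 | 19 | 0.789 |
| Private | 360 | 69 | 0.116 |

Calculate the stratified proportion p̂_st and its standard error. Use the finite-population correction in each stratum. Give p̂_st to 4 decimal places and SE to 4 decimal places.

N = 580; stratum weights W_h = N_h/N.
p̂_st = Σ W_h p̂_h = (220·0.789 + 360·0.116)/580 = 0.37128
V̂(p̂_st) = Σ W_h² (1 − n_h/N_h) p̂_h(1−p̂_h)/(n_h−1):
  stratum Public: (220/580)²·(1 − 19/220)·0.789·0.211/18 = 0.00121577
  stratum Private: (360/580)²·(1 − 69/360)·0.116·0.884/68 = 0.000469614
V̂(p̂_st) = 0.00168538; SE = √V̂ = 0.0410534

p̂_st ≈ 0.3713, SE ≈ 0.0411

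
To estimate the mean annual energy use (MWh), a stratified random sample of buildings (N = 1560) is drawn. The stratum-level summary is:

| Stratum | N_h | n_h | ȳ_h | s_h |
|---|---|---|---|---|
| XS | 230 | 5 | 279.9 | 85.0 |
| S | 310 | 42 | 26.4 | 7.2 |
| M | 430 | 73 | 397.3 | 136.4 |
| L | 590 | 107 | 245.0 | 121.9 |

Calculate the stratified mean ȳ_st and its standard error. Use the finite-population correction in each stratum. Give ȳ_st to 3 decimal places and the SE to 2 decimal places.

ȳ_st = Σ W_h ȳ_h = (230·279.9 + 310·26.4 + 430·397.3 + 590·245.0)/1560 = 248.68590
V̂(ȳ_st) = Σ W_h² (1 − n_h/N_h) s_h²/n_h, with W_h = N_h/N and N = 1560:
  stratum XS: (230/1560)²·(1 − 5/230)·85.0²/5 = 30.7276
  stratum S: (310/1560)²·(1 − 42/310)·7.2²/42 = 0.0421369
  stratum M: (430/1560)²·(1 − 73/430)·136.4²/73 = 16.0766
  stratum L: (590/1560)²·(1 − 107/590)·121.9²/107 = 16.262
V̂(ȳ_st) = 63.1083
SE(ȳ_st) = √63.1083 = 7.94407

ȳ_st ≈ 248.686, SE ≈ 7.94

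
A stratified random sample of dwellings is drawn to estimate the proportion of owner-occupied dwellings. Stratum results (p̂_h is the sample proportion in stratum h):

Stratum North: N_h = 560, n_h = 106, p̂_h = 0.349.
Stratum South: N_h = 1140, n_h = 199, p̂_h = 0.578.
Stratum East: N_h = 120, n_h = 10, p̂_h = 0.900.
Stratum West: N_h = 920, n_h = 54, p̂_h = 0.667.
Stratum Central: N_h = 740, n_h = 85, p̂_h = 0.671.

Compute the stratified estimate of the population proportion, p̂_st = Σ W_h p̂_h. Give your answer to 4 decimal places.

N = 3480; stratum weights W_h = N_h/N.
p̂_st = Σ W_h p̂_h = (560·0.349 + 1140·0.578 + 120·0.900 + 920·0.667 + 740·0.671)/3480 = 0.59556

p̂_st ≈ 0.5956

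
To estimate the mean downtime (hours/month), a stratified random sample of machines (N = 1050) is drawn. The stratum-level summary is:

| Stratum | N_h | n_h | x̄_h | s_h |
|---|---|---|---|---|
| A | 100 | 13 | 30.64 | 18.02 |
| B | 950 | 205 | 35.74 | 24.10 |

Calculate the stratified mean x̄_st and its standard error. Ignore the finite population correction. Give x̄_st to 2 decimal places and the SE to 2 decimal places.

x̄_st ≈ 35.25, SE ≈ 1.60

x̄_st = Σ W_h x̄_h = (100·30.64 + 950·35.74)/1050 = 35.25429
V̂(x̄_st) = Σ W_h² s_h²/n_h, with W_h = N_h/N and N = 1050:
  stratum A: (100/1050)²·18.02²/13 = 0.226562
  stratum B: (950/1050)²·24.10²/205 = 2.31926
V̂(x̄_st) = 2.54582
SE(x̄_st) = √2.54582 = 1.59556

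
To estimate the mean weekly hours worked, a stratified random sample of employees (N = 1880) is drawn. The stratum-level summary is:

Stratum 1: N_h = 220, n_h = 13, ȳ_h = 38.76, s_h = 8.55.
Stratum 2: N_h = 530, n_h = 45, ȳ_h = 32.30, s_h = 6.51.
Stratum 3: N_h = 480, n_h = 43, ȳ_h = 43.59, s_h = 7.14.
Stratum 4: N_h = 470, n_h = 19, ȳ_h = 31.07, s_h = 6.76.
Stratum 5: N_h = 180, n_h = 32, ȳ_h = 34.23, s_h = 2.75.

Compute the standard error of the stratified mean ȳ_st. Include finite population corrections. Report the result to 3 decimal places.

SE(ȳ_st) ≈ 0.598

V̂(ȳ_st) = Σ W_h² (1 − n_h/N_h) s_h²/n_h, with W_h = N_h/N and N = 1880:
  stratum 1: (220/1880)²·(1 − 13/220)·8.55²/13 = 0.0724546
  stratum 2: (530/1880)²·(1 − 45/530)·6.51²/45 = 0.0684938
  stratum 3: (480/1880)²·(1 − 43/480)·7.14²/43 = 0.0703615
  stratum 4: (470/1880)²·(1 − 19/470)·6.76²/19 = 0.144244
  stratum 5: (180/1880)²·(1 − 32/180)·2.75²/32 = 0.00178129
V̂(ȳ_st) = 0.357335
SE(ȳ_st) = √0.357335 = 0.597775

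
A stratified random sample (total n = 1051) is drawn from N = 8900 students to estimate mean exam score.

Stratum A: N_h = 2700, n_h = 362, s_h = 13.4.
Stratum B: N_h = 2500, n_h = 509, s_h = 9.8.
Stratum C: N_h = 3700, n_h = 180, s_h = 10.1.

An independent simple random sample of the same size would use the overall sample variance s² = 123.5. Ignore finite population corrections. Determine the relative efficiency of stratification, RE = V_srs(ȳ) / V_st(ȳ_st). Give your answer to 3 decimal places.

V̂(ȳ_st) = Σ W_h² s_h²/n_h, with W_h = N_h/N and N = 8900:
  stratum A: (2700/8900)²·13.4²/362 = 0.0456508
  stratum B: (2500/8900)²·9.8²/509 = 0.0148879
  stratum C: (3700/8900)²·10.1²/180 = 0.0979476
V_st = 0.158486
V_srs = s²/n = 123.5/1051 = 0.117507
Relative efficiency = V_srs / V_st = 0.117507/0.158486 = 0.7414

RE ≈ 0.741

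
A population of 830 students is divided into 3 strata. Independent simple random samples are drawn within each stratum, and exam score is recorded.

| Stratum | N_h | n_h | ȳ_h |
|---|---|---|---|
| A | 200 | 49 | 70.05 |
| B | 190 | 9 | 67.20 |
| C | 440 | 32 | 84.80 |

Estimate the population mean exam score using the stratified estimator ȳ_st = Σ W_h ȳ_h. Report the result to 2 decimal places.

N = Σ N_h = 830. Stratum weights W_h = N_h/N.
ȳ_st = (200·70.05 + 190·67.20 + 440·84.80) / 830 = 77.2169

ȳ_st ≈ 77.22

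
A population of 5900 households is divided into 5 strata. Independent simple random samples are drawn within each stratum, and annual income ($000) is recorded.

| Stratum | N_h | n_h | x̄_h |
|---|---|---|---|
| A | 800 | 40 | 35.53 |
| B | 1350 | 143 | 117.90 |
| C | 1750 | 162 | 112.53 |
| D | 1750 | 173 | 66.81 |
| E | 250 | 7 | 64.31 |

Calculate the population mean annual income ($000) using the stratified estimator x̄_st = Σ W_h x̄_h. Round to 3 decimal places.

N = Σ N_h = 5900. Stratum weights W_h = N_h/N.
x̄_st = (800·35.53 + 1350·117.90 + 1750·112.53 + 1750·66.81 + 250·64.31) / 5900 = 87.71381

x̄_st ≈ 87.714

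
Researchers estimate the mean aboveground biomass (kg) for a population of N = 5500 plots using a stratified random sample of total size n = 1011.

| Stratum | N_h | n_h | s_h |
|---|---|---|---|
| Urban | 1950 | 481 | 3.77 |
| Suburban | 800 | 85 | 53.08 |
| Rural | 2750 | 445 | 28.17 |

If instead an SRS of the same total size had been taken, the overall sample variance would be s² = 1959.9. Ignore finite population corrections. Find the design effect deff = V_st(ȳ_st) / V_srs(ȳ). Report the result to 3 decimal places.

V̂(ȳ_st) = Σ W_h² s_h²/n_h, with W_h = N_h/N and N = 5500:
  stratum Urban: (1950/5500)²·3.77²/481 = 0.00371434
  stratum Suburban: (800/5500)²·53.08²/85 = 0.70129
  stratum Rural: (2750/5500)²·28.17²/445 = 0.445814
V_st = 1.15082
V_srs = s²/n = 1959.9/1011 = 1.93858
deff = V_st / V_srs = 1.15082/1.93858 = 0.5936

deff ≈ 0.594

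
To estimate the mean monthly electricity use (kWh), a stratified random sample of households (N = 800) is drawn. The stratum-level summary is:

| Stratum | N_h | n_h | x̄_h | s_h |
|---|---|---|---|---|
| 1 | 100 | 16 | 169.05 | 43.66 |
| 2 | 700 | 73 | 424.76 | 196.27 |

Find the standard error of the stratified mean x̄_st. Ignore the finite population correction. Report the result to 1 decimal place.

V̂(x̄_st) = Σ W_h² s_h²/n_h, with W_h = N_h/N and N = 800:
  stratum 1: (100/800)²·43.66²/16 = 1.86152
  stratum 2: (700/800)²·196.27²/73 = 404.018
V̂(x̄_st) = 405.88
SE(x̄_st) = √405.88 = 20.1465

SE(x̄_st) ≈ 20.1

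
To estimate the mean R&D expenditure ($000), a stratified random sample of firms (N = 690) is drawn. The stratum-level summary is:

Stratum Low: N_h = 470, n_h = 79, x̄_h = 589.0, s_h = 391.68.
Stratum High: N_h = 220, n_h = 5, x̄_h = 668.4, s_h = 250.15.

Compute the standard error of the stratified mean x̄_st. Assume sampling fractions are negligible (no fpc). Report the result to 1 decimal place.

SE(x̄_st) ≈ 46.6

V̂(x̄_st) = Σ W_h² s_h²/n_h, with W_h = N_h/N and N = 690:
  stratum Low: (470/690)²·391.68²/79 = 901.018
  stratum High: (220/690)²·250.15²/5 = 1272.27
V̂(x̄_st) = 2173.28
SE(x̄_st) = √2173.28 = 46.6185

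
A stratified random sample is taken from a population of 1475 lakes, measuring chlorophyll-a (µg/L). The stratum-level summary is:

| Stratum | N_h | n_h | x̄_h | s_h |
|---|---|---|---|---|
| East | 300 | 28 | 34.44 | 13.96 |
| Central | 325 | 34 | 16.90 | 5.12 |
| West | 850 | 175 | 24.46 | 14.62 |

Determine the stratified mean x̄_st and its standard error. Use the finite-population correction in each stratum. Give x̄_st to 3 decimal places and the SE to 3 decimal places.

x̄_st = Σ W_h x̄_h = (300·34.44 + 325·16.90 + 850·24.46)/1475 = 24.82407
V̂(x̄_st) = Σ W_h² (1 − n_h/N_h) s_h²/n_h, with W_h = N_h/N and N = 1475:
  stratum East: (300/1475)²·(1 − 28/300)·13.96²/28 = 0.261047
  stratum Central: (325/1475)²·(1 − 34/325)·5.12²/34 = 0.0335161
  stratum West: (850/1475)²·(1 − 175/850)·14.62²/175 = 0.322103
V̂(x̄_st) = 0.616667
SE(x̄_st) = √0.616667 = 0.785281

x̄_st ≈ 24.824, SE ≈ 0.785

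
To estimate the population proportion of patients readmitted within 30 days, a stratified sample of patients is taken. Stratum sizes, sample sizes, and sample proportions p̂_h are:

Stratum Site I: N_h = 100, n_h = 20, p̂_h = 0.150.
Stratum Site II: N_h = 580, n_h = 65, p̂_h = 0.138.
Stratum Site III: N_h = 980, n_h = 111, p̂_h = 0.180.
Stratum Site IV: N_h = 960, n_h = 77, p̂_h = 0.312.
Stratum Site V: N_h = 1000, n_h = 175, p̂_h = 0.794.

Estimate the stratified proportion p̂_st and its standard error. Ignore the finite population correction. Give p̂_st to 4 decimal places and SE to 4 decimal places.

N = 3620; stratum weights W_h = N_h/N.
p̂_st = Σ W_h p̂_h = (100·0.150 + 580·0.138 + 980·0.180 + 960·0.312 + 1000·0.794)/3620 = 0.37706
V̂(p̂_st) = Σ W_h² p̂_h(1−p̂_h)/(n_h−1):
  stratum Site I: (100/3620)²·0.150·0.850/19 = 5.12082e-06
  stratum Site II: (580/3620)²·0.138·0.862/64 = 4.77139e-05
  stratum Site III: (980/3620)²·0.180·0.820/110 = 9.83397e-05
  stratum Site IV: (960/3620)²·0.312·0.688/76 = 0.000198635
  stratum Site V: (1000/3620)²·0.794·0.206/174 = 7.17334e-05
V̂(p̂_st) = 0.000421542; SE = √V̂ = 0.0205315

p̂_st ≈ 0.3771, SE ≈ 0.0205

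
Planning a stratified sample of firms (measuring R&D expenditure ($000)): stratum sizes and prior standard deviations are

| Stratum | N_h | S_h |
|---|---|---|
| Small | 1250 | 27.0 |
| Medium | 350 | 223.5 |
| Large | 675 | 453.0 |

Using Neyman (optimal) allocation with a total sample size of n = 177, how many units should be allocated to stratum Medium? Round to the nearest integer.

33

Neyman allocation: n_h = n · N_h S_h / Σ N_i S_i, with n = 177.
  stratum Small: N_h·S_h = 1250·27.0 = 33750.00
  stratum Medium: N_h·S_h = 350·223.5 = 78225.00
  stratum Large: N_h·S_h = 675·453.0 = 305775.00
Σ N_h S_h = 417750.00
n for stratum Medium = 177·78225.00/417750.00 = 33.144 → 33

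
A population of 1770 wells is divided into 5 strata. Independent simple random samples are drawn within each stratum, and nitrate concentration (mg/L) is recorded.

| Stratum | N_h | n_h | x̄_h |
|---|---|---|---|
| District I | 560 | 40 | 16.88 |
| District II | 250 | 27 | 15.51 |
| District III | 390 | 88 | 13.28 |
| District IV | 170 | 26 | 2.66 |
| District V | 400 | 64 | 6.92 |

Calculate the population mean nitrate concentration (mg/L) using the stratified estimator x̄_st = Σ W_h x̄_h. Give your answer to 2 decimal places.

N = Σ N_h = 1770. Stratum weights W_h = N_h/N.
x̄_st = (560·16.88 + 250·15.51 + 390·13.28 + 170·2.66 + 400·6.92) / 1770 = 12.2767

x̄_st ≈ 12.28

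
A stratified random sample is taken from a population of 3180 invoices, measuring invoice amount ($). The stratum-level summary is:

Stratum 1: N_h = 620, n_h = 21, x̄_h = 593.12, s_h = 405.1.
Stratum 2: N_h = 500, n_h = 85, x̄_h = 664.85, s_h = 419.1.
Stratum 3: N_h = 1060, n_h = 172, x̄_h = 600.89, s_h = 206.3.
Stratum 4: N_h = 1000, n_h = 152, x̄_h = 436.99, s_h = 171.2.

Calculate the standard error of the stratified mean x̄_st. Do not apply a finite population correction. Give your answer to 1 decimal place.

SE(x̄_st) ≈ 19.9

V̂(x̄_st) = Σ W_h² s_h²/n_h, with W_h = N_h/N and N = 3180:
  stratum 1: (620/3180)²·405.1²/21 = 297.053
  stratum 2: (500/3180)²·419.1²/85 = 51.086
  stratum 3: (1060/3180)²·206.3²/172 = 27.4933
  stratum 4: (1000/3180)²·171.2²/152 = 19.0682
V̂(x̄_st) = 394.701
SE(x̄_st) = √394.701 = 19.8671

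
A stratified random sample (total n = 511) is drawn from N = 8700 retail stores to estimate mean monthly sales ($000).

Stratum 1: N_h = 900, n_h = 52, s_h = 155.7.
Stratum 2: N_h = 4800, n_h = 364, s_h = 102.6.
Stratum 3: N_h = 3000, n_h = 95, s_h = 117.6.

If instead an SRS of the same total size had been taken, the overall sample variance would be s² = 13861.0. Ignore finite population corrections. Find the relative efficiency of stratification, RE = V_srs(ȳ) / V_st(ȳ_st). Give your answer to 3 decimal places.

V̂(ȳ_st) = Σ W_h² s_h²/n_h, with W_h = N_h/N and N = 8700:
  stratum 1: (900/8700)²·155.7²/52 = 4.98908
  stratum 2: (4800/8700)²·102.6²/364 = 8.80313
  stratum 3: (3000/8700)²·117.6²/95 = 17.3099
V_st = 31.1021
V_srs = s²/n = 13861.0/511 = 27.1252
Relative efficiency = V_srs / V_st = 27.1252/31.1021 = 0.8721

RE ≈ 0.872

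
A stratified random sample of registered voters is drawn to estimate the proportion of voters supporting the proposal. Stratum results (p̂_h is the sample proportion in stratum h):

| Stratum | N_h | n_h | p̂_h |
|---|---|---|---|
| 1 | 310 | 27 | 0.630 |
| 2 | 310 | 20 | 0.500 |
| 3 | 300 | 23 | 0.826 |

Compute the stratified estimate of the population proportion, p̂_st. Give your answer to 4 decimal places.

N = 920; stratum weights W_h = N_h/N.
p̂_st = Σ W_h p̂_h = (310·0.630 + 310·0.500 + 300·0.826)/920 = 0.65011

p̂_st ≈ 0.6501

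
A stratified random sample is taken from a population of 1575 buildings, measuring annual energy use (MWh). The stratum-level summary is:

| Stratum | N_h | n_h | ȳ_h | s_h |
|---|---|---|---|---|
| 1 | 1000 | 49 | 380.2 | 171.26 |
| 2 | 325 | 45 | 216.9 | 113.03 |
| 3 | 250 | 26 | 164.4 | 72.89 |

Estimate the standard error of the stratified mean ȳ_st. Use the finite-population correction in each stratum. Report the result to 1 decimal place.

SE(ȳ_st) ≈ 15.6

V̂(ȳ_st) = Σ W_h² (1 − n_h/N_h) s_h²/n_h, with W_h = N_h/N and N = 1575:
  stratum 1: (1000/1575)²·(1 − 49/1000)·171.26²/49 = 229.475
  stratum 2: (325/1575)²·(1 − 45/325)·113.03²/45 = 10.4149
  stratum 3: (250/1575)²·(1 − 26/250)·72.89²/26 = 4.61306
V̂(ȳ_st) = 244.503
SE(ȳ_st) = √244.503 = 15.6366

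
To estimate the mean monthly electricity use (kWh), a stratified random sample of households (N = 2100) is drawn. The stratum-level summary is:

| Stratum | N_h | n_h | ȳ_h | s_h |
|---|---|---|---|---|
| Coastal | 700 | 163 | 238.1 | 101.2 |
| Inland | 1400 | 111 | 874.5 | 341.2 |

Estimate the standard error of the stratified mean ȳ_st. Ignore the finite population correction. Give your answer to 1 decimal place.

SE(ȳ_st) ≈ 21.8

V̂(ȳ_st) = Σ W_h² s_h²/n_h, with W_h = N_h/N and N = 2100:
  stratum Coastal: (700/2100)²·101.2²/163 = 6.98121
  stratum Inland: (1400/2100)²·341.2²/111 = 466.136
V̂(ȳ_st) = 473.117
SE(ȳ_st) = √473.117 = 21.7513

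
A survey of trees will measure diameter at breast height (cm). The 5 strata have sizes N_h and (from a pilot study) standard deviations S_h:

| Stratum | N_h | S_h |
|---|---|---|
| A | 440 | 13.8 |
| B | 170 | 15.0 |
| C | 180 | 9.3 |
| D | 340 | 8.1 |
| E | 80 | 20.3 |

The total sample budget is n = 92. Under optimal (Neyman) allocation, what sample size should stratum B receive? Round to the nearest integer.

Neyman allocation: n_h = n · N_h S_h / Σ N_i S_i, with n = 92.
  stratum A: N_h·S_h = 440·13.8 = 6072.00
  stratum B: N_h·S_h = 170·15.0 = 2550.00
  stratum C: N_h·S_h = 180·9.3 = 1674.00
  stratum D: N_h·S_h = 340·8.1 = 2754.00
  stratum E: N_h·S_h = 80·20.3 = 1624.00
Σ N_h S_h = 14674.00
n for stratum B = 92·2550.00/14674.00 = 15.987 → 16

16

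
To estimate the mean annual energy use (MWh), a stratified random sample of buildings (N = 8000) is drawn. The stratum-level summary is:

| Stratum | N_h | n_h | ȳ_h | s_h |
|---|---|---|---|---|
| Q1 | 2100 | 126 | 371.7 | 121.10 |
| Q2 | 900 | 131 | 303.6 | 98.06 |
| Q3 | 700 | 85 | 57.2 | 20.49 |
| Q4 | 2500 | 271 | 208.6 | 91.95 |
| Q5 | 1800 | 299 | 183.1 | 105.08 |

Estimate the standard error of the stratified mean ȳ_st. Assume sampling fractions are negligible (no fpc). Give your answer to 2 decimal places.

V̂(ȳ_st) = Σ W_h² s_h²/n_h, with W_h = N_h/N and N = 8000:
  stratum Q1: (2100/8000)²·121.10²/126 = 8.02004
  stratum Q2: (900/8000)²·98.06²/131 = 0.929004
  stratum Q3: (700/8000)²·20.49²/85 = 0.0378165
  stratum Q4: (2500/8000)²·91.95²/271 = 3.04673
  stratum Q5: (1800/8000)²·105.08²/299 = 1.86954
V̂(ȳ_st) = 13.9031
SE(ȳ_st) = √13.9031 = 3.72869

SE(ȳ_st) ≈ 3.73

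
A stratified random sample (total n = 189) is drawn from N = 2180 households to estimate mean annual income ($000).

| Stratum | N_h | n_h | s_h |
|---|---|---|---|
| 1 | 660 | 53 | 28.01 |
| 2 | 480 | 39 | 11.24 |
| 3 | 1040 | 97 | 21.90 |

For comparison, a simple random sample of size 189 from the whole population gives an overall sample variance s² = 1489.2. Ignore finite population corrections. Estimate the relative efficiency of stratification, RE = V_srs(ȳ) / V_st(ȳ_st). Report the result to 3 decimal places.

V̂(ȳ_st) = Σ W_h² s_h²/n_h, with W_h = N_h/N and N = 2180:
  stratum 1: (660/2180)²·28.01²/53 = 1.35683
  stratum 2: (480/2180)²·11.24²/39 = 0.15705
  stratum 3: (1040/2180)²·21.90²/97 = 1.1253
V_st = 2.63918
V_srs = s²/n = 1489.2/189 = 7.87937
Relative efficiency = V_srs / V_st = 7.87937/2.63918 = 2.9855

RE ≈ 2.986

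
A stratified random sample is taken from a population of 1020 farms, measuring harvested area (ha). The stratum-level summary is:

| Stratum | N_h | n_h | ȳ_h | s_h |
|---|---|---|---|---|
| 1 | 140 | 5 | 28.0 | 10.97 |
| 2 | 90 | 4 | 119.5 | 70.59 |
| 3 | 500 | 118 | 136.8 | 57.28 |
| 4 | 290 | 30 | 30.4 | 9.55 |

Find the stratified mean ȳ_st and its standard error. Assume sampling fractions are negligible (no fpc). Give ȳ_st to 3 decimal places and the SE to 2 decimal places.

ȳ_st ≈ 90.089, SE ≈ 4.13

ȳ_st = Σ W_h ȳ_h = (140·28.0 + 90·119.5 + 500·136.8 + 290·30.4)/1020 = 90.08922
V̂(ȳ_st) = Σ W_h² s_h²/n_h, with W_h = N_h/N and N = 1020:
  stratum 1: (140/1020)²·10.97²/5 = 0.453418
  stratum 2: (90/1020)²·70.59²/4 = 9.69864
  stratum 3: (500/1020)²·57.28²/118 = 6.68134
  stratum 4: (290/1020)²·9.55²/30 = 0.245743
V̂(ȳ_st) = 17.0791
SE(ȳ_st) = √17.0791 = 4.13269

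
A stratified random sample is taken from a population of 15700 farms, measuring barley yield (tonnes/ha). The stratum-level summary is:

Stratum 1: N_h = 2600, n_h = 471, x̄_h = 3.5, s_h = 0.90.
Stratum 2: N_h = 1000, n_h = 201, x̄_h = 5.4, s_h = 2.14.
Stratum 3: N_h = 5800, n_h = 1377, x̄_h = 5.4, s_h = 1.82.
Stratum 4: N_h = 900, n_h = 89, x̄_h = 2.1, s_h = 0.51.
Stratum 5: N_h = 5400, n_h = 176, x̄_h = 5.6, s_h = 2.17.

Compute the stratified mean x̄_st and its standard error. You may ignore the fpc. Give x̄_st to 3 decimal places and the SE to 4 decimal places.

x̄_st = Σ W_h x̄_h = (2600·3.5 + 1000·5.4 + 5800·5.4 + 900·2.1 + 5400·5.6)/15700 = 4.96497
V̂(x̄_st) = Σ W_h² s_h²/n_h, with W_h = N_h/N and N = 15700:
  stratum 1: (2600/15700)²·0.90²/471 = 4.71641e-05
  stratum 2: (1000/15700)²·2.14²/201 = 9.24341e-05
  stratum 3: (5800/15700)²·1.82²/1377 = 0.000328296
  stratum 4: (900/15700)²·0.51²/89 = 9.60364e-06
  stratum 5: (5400/15700)²·2.17²/176 = 0.00316516
V̂(x̄_st) = 0.00364265
SE(x̄_st) = √0.00364265 = 0.0603544

x̄_st ≈ 4.965, SE ≈ 0.0604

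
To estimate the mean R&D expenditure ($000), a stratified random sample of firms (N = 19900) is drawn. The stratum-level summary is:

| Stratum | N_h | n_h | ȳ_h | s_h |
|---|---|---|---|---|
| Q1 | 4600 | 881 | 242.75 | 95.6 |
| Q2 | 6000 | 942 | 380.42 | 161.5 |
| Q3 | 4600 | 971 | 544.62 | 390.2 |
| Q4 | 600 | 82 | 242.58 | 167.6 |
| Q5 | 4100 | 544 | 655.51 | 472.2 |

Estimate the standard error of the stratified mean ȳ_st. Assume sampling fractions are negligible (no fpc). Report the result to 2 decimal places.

V̂(ȳ_st) = Σ W_h² s_h²/n_h, with W_h = N_h/N and N = 19900:
  stratum Q1: (4600/19900)²·95.6²/881 = 0.554306
  stratum Q2: (6000/19900)²·161.5²/942 = 2.51704
  stratum Q3: (4600/19900)²·390.2²/971 = 8.37847
  stratum Q4: (600/19900)²·167.6²/82 = 0.311409
  stratum Q5: (4100/19900)²·472.2²/544 = 17.3986
V̂(ȳ_st) = 29.1598
SE(ȳ_st) = √29.1598 = 5.39999

SE(ȳ_st) ≈ 5.40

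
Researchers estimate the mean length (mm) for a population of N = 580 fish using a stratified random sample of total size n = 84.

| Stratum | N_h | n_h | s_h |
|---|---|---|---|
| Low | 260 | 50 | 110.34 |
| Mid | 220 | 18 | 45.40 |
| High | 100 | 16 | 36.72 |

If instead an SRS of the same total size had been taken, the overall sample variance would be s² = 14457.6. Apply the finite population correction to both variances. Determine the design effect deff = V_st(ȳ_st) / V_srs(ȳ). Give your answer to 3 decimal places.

V̂(ȳ_st) = Σ W_h² (1 − n_h/N_h) s_h²/n_h, with W_h = N_h/N and N = 580:
  stratum Low: (260/580)²·(1 − 50/260)·110.34²/50 = 39.5214
  stratum Mid: (220/580)²·(1 − 18/220)·45.40²/18 = 15.1272
  stratum High: (100/580)²·(1 − 16/100)·36.72²/16 = 2.1043
V_st = 56.7529
V_srs = (1 − 84/580)·14457.6/84 = 147.187
deff = V_st / V_srs = 56.7529/147.187 = 0.3856

deff ≈ 0.386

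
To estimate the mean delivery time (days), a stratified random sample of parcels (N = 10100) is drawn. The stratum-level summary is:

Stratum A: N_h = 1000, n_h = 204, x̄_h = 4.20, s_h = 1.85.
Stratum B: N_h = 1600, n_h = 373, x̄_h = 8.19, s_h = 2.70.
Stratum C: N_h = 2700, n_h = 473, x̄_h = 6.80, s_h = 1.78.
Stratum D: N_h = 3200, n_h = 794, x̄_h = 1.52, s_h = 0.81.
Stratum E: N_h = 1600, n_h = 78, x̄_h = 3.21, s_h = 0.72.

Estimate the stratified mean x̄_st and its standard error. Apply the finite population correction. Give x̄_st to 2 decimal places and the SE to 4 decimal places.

x̄_st = Σ W_h x̄_h = (1000·4.20 + 1600·8.19 + 2700·6.80 + 3200·1.52 + 1600·3.21)/10100 = 4.52119
V̂(x̄_st) = Σ W_h² (1 − n_h/N_h) s_h²/n_h, with W_h = N_h/N and N = 10100:
  stratum A: (1000/10100)²·(1 − 204/1000)·1.85²/204 = 0.000130913
  stratum B: (1600/10100)²·(1 − 373/1600)·2.70²/373 = 0.000376132
  stratum C: (2700/10100)²·(1 − 473/2700)·1.78²/473 = 0.000394839
  stratum D: (3200/10100)²·(1 − 794/3200)·0.81²/794 = 6.23666e-05
  stratum E: (1600/10100)²·(1 − 78/1600)·0.72²/78 = 0.000158658
V̂(x̄_st) = 0.00112291
SE(x̄_st) = √0.00112291 = 0.0335098

x̄_st ≈ 4.52, SE ≈ 0.0335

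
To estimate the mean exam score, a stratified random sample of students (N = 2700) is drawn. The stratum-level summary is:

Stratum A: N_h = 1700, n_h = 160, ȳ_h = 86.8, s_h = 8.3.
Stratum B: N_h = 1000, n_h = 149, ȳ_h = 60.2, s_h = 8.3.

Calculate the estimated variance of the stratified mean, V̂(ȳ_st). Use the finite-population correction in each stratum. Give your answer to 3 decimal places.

V̂(ȳ_st) = Σ W_h² (1 − n_h/N_h) s_h²/n_h, with W_h = N_h/N and N = 2700:
  stratum A: (1700/2700)²·(1 − 160/1700)·8.3²/160 = 0.154625
  stratum B: (1000/2700)²·(1 − 149/1000)·8.3²/149 = 0.0539724
V̂(ȳ_st) = 0.208597

V̂(ȳ_st) ≈ 0.209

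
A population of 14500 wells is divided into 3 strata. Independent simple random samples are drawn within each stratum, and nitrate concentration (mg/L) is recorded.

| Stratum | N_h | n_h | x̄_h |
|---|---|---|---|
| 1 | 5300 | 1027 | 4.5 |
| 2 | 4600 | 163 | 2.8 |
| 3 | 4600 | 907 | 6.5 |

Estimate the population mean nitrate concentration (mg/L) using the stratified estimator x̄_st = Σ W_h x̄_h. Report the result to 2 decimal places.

x̄_st ≈ 4.60

N = Σ N_h = 14500. Stratum weights W_h = N_h/N.
x̄_st = (5300·4.5 + 4600·2.8 + 4600·6.5) / 14500 = 4.5952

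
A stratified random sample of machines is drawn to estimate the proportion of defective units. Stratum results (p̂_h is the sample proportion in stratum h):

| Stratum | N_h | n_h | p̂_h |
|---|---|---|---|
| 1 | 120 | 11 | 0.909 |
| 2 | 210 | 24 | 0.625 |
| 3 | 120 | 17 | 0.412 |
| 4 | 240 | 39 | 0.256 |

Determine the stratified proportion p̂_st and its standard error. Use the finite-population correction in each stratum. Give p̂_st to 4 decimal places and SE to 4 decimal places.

N = 690; stratum weights W_h = N_h/N.
p̂_st = Σ W_h p̂_h = (120·0.909 + 210·0.625 + 120·0.412 + 240·0.256)/690 = 0.50900
V̂(p̂_st) = Σ W_h² (1 − n_h/N_h) p̂_h(1−p̂_h)/(n_h−1):
  stratum 1: (120/690)²·(1 − 11/120)·0.909·0.091/10 = 0.000227256
  stratum 2: (210/690)²·(1 − 24/210)·0.625·0.375/23 = 0.000836022
  stratum 3: (120/690)²·(1 − 17/120)·0.412·0.588/16 = 0.000393074
  stratum 4: (240/690)²·(1 − 39/240)·0.256·0.744/38 = 0.000507853
V̂(p̂_st) = 0.00196421; SE = √V̂ = 0.0443194

p̂_st ≈ 0.5090, SE ≈ 0.0443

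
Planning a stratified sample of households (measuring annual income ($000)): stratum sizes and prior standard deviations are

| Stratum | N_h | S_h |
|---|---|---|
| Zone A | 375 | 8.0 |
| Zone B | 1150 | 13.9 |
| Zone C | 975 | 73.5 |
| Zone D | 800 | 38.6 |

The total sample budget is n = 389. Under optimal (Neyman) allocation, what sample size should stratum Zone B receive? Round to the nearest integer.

51

Neyman allocation: n_h = n · N_h S_h / Σ N_i S_i, with n = 389.
  stratum Zone A: N_h·S_h = 375·8.0 = 3000.00
  stratum Zone B: N_h·S_h = 1150·13.9 = 15985.00
  stratum Zone C: N_h·S_h = 975·73.5 = 71662.50
  stratum Zone D: N_h·S_h = 800·38.6 = 30880.00
Σ N_h S_h = 121527.50
n for stratum Zone B = 389·15985.00/121527.50 = 51.167 → 51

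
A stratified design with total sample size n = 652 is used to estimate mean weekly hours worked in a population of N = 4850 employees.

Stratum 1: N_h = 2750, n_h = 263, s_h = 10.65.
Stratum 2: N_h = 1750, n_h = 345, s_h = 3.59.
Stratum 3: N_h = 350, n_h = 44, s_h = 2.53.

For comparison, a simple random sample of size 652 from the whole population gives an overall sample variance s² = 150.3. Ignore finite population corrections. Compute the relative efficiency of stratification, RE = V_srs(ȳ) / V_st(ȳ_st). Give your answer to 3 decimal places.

V̂(ȳ_st) = Σ W_h² s_h²/n_h, with W_h = N_h/N and N = 4850:
  stratum 1: (2750/4850)²·10.65²/263 = 0.138652
  stratum 2: (1750/4850)²·3.59²/345 = 0.00486365
  stratum 3: (350/4850)²·2.53²/44 = 0.000757602
V_st = 0.144273
V_srs = s²/n = 150.3/652 = 0.230521
Relative efficiency = V_srs / V_st = 0.230521/0.144273 = 1.5978

RE ≈ 1.598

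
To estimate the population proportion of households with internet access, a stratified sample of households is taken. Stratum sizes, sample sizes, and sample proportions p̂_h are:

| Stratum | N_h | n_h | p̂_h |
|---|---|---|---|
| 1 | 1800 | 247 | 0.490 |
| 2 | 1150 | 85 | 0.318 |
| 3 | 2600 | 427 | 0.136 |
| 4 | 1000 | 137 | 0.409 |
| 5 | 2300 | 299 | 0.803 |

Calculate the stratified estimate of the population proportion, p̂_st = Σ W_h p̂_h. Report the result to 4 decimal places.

p̂_st ≈ 0.4358

N = 8850; stratum weights W_h = N_h/N.
p̂_st = Σ W_h p̂_h = (1800·0.490 + 1150·0.318 + 2600·0.136 + 1000·0.409 + 2300·0.803)/8850 = 0.43584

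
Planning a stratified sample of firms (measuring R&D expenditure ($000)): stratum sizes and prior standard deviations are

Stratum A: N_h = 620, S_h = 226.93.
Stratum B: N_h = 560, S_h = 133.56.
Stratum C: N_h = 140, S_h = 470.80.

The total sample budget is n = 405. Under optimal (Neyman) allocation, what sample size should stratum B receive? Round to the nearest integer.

Neyman allocation: n_h = n · N_h S_h / Σ N_i S_i, with n = 405.
  stratum A: N_h·S_h = 620·226.93 = 140696.60
  stratum B: N_h·S_h = 560·133.56 = 74793.60
  stratum C: N_h·S_h = 140·470.80 = 65912.00
Σ N_h S_h = 281402.20
n for stratum B = 405·74793.60/281402.20 = 107.645 → 108

108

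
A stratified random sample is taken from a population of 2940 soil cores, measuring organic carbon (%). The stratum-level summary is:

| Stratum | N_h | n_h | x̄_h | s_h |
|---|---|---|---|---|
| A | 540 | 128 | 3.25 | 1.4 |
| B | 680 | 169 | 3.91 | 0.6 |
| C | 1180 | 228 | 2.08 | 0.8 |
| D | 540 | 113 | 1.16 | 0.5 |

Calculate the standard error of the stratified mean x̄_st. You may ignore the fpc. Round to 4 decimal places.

SE(x̄_st) ≈ 0.0340

V̂(x̄_st) = Σ W_h² s_h²/n_h, with W_h = N_h/N and N = 2940:
  stratum A: (540/2940)²·1.4²/128 = 0.000516582
  stratum B: (680/2940)²·0.6²/169 = 0.000113956
  stratum C: (1180/2940)²·0.8²/228 = 0.000452183
  stratum D: (540/2940)²·0.5²/113 = 7.4637e-05
V̂(x̄_st) = 0.00115736
SE(x̄_st) = √0.00115736 = 0.03402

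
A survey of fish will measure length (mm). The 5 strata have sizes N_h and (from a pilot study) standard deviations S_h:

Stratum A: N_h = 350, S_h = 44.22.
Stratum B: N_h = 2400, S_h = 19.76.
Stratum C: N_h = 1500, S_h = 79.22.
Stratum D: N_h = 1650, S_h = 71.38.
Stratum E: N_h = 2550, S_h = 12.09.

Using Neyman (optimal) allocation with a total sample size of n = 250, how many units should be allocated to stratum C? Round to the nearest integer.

90

Neyman allocation: n_h = n · N_h S_h / Σ N_i S_i, with n = 250.
  stratum A: N_h·S_h = 350·44.22 = 15477.00
  stratum B: N_h·S_h = 2400·19.76 = 47424.00
  stratum C: N_h·S_h = 1500·79.22 = 118830.00
  stratum D: N_h·S_h = 1650·71.38 = 117777.00
  stratum E: N_h·S_h = 2550·12.09 = 30829.50
Σ N_h S_h = 330337.50
n for stratum C = 250·118830.00/330337.50 = 89.931 → 90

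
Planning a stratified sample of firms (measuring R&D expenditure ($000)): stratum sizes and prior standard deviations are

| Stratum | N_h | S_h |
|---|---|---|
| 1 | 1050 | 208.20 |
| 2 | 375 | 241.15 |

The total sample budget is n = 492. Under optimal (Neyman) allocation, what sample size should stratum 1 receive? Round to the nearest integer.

348

Neyman allocation: n_h = n · N_h S_h / Σ N_i S_i, with n = 492.
  stratum 1: N_h·S_h = 1050·208.20 = 218610.00
  stratum 2: N_h·S_h = 375·241.15 = 90431.25
Σ N_h S_h = 309041.25
n for stratum 1 = 492·218610.00/309041.25 = 348.032 → 348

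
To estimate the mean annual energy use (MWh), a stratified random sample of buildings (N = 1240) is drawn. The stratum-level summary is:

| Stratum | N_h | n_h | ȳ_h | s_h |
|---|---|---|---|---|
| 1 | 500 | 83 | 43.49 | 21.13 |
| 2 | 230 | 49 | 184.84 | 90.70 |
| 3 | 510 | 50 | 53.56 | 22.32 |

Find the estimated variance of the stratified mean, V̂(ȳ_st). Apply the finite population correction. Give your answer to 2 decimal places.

V̂(ȳ_st) = Σ W_h² (1 − n_h/N_h) s_h²/n_h, with W_h = N_h/N and N = 1240:
  stratum 1: (500/1240)²·(1 − 83/500)·21.13²/83 = 0.72943
  stratum 2: (230/1240)²·(1 − 49/230)·90.70²/49 = 4.5455
  stratum 3: (510/1240)²·(1 − 50/510)·22.32²/50 = 1.52021
V̂(ȳ_st) = 6.79514

V̂(ȳ_st) ≈ 6.80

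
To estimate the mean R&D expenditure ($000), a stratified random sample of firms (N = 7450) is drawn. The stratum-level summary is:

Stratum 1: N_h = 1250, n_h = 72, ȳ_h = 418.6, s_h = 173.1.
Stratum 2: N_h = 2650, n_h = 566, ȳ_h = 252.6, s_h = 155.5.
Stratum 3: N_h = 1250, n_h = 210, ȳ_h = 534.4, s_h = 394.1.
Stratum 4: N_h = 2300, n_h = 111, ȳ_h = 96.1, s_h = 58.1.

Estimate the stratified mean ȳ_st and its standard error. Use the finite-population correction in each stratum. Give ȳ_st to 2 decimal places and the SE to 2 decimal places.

ȳ_st = Σ W_h ȳ_h = (1250·418.6 + 2650·252.6 + 1250·534.4 + 2300·96.1)/7450 = 279.41879
V̂(ȳ_st) = Σ W_h² (1 − n_h/N_h) s_h²/n_h, with W_h = N_h/N and N = 7450:
  stratum 1: (1250/7450)²·(1 − 72/1250)·173.1²/72 = 11.0409
  stratum 2: (2650/7450)²·(1 − 566/2650)·155.5²/566 = 4.25085
  stratum 3: (1250/7450)²·(1 − 210/1250)·394.1²/210 = 17.3231
  stratum 4: (2300/7450)²·(1 − 111/2300)·58.1²/111 = 2.75861
V̂(ȳ_st) = 35.3734
SE(ȳ_st) = √35.3734 = 5.94755

ȳ_st ≈ 279.42, SE ≈ 5.95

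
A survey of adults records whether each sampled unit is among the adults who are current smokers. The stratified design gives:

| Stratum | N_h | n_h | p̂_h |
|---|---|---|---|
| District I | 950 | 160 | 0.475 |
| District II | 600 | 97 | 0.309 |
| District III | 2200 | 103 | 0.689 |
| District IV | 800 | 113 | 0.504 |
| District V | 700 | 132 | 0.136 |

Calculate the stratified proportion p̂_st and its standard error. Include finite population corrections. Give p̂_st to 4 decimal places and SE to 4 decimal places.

p̂_st ≈ 0.5049, SE ≈ 0.0218

N = 5250; stratum weights W_h = N_h/N.
p̂_st = Σ W_h p̂_h = (950·0.475 + 600·0.309 + 2200·0.689 + 800·0.504 + 700·0.136)/5250 = 0.50492
V̂(p̂_st) = Σ W_h² (1 − n_h/N_h) p̂_h(1−p̂_h)/(n_h−1):
  stratum District I: (950/5250)²·(1 − 160/950)·0.475·0.525/159 = 4.27059e-05
  stratum District II: (600/5250)²·(1 − 97/600)·0.309·0.691/96 = 2.43538e-05
  stratum District III: (2200/5250)²·(1 − 103/2200)·0.689·0.311/102 = 0.000351627
  stratum District IV: (800/5250)²·(1 − 113/800)·0.504·0.496/112 = 4.45064e-05
  stratum District V: (700/5250)²·(1 − 132/700)·0.136·0.864/131 = 1.29393e-05
V̂(p̂_st) = 0.000476132; SE = √V̂ = 0.0218205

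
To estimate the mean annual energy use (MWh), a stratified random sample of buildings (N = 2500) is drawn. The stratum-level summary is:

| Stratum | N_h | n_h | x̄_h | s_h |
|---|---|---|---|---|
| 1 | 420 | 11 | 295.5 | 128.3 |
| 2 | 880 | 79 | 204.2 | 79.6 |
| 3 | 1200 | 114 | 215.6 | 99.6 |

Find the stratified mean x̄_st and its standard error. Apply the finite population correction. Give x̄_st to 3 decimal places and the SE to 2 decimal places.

x̄_st = Σ W_h x̄_h = (420·295.5 + 880·204.2 + 1200·215.6)/2500 = 225.01040
V̂(x̄_st) = Σ W_h² (1 − n_h/N_h) s_h²/n_h, with W_h = N_h/N and N = 2500:
  stratum 1: (420/2500)²·(1 − 11/420)·128.3²/11 = 41.1295
  stratum 2: (880/2500)²·(1 − 79/880)·79.6²/79 = 9.04553
  stratum 3: (1200/2500)²·(1 − 114/1200)·99.6²/114 = 18.1445
V̂(x̄_st) = 68.3195
SE(x̄_st) = √68.3195 = 8.26556

x̄_st ≈ 225.010, SE ≈ 8.27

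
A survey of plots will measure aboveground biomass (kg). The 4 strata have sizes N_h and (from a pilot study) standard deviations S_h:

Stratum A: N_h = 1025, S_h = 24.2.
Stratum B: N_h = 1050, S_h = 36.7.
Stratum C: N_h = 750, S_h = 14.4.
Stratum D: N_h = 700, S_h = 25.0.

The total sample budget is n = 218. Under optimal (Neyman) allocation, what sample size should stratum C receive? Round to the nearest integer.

26

Neyman allocation: n_h = n · N_h S_h / Σ N_i S_i, with n = 218.
  stratum A: N_h·S_h = 1025·24.2 = 24805.00
  stratum B: N_h·S_h = 1050·36.7 = 38535.00
  stratum C: N_h·S_h = 750·14.4 = 10800.00
  stratum D: N_h·S_h = 700·25.0 = 17500.00
Σ N_h S_h = 91640.00
n for stratum C = 218·10800.00/91640.00 = 25.692 → 26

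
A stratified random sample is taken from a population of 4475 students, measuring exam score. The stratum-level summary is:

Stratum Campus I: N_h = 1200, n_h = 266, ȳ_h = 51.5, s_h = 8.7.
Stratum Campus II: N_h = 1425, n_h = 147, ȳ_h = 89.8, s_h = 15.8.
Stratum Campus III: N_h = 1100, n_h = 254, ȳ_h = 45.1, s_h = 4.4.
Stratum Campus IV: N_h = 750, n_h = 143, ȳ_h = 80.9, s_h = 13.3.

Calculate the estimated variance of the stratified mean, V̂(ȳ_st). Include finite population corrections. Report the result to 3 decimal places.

V̂(ȳ_st) ≈ 0.202

V̂(ȳ_st) = Σ W_h² (1 − n_h/N_h) s_h²/n_h, with W_h = N_h/N and N = 4475:
  stratum Campus I: (1200/4475)²·(1 − 266/1200)·8.7²/266 = 0.0159257
  stratum Campus II: (1425/4475)²·(1 − 147/1425)·15.8²/147 = 0.154439
  stratum Campus III: (1100/4475)²·(1 − 254/1100)·4.4²/254 = 0.003542
  stratum Campus IV: (750/4475)²·(1 − 143/750)·13.3²/143 = 0.028121
V̂(ȳ_st) = 0.202028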